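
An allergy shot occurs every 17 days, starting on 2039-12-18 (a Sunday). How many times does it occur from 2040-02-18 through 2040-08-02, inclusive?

10

Occurrences land 17·i days after 2039-12-18 for i = 0, 1, 2, …
2040-02-18 is 62 days after the start; 62 ÷ 17 = 3 remainder 11; since the remainder is 11, round up to i = 4. First occurrence in the window: #5 on 2040-02-24 (4×17 = 68 days in).
2040-08-02 is 228 days after the start; 228 ÷ 17 = 13 remainder 7. Last occurrence in the window: #14 on 2040-07-26.
Occurrences #5 through #14: 10 in total.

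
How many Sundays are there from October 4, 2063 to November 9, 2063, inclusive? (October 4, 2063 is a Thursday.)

5

October 4, 2063 is a Thursday; the first Sunday on or after it is October 7, 2063 (3 days later).
From October 7, 2063 to November 9, 2063: 24 + 9 = 33 days (rest of October, November).
33 ÷ 7 = 4 full weeks with remainder 5, so 4 more Sundays after the first → 5.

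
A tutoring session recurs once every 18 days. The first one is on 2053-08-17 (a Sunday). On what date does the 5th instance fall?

The 5th occurrence is 4 intervals after the first: 4 × 18 = 72 days after 2053-08-17.
August has 31 days — 14 days to the end of August leaves 58.
September has 30 days (28 left).
28 days into October → 2053-10-28.

2053-10-28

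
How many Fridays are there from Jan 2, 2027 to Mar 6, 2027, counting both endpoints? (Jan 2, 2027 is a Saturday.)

9

Jan 2, 2027 is a Saturday; the first Friday on or after it is Jan 8, 2027 (6 days later).
From Jan 8, 2027 to Mar 6, 2027: 23 + 28 + 6 = 57 days (rest of Jan, Feb, Mar).
57 ÷ 7 = 8 full weeks with remainder 1, so 8 more Fridays after the first → 9.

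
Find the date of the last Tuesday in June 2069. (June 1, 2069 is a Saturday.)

25 June 2069

June 2069 begins on a Saturday, so the first Tuesday is June 4 (3 days later).
June 2069 has 30 days. Adding weeks: 4, 11, 18, 25 — the last one ≤ 30 is the 25th.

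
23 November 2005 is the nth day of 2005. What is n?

327

Days in months before November: 31 + 28 + 31 + 30 + 31 + 30 + 31 + 31 + 30 + 31 = 304.
Plus 23 days into November → day 327.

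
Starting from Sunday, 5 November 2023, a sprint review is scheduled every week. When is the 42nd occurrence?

The 42nd occurrence is 41 intervals after the first: 41 × 7 = 287 days after 5 November 2023.
November has 30 days — 25 days to the end of November leaves 262.
December has 31 days (231 left).
January has 31 days (200 left).
February has 29 days (171 left).
March has 31 days (140 left).
April has 30 days (110 left).
May has 31 days (79 left).
June has 30 days (49 left).
July has 31 days (18 left).
18 days into August → 18 August 2024.

18 August 2024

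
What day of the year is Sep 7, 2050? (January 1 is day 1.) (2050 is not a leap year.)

250

Days in months before Sep: 31 + 28 + 31 + 30 + 31 + 30 + 31 + 31 = 243.
Plus 7 days into Sep → day 250.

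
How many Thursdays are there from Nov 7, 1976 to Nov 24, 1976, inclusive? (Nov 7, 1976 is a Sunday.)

Nov 7, 1976 is a Sunday; the first Thursday on or after it is Nov 11, 1976 (4 days later).
From Nov 11, 1976 to Nov 24, 1976 is 24 − 11 = 13 days.
13 ÷ 7 = 1 full weeks with remainder 6, so 1 more Thursdays after the first → 2.

2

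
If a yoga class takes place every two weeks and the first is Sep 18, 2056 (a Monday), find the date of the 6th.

Nov 27, 2056

The 6th occurrence is 5 intervals after the first: 5 × 14 = 70 days after Sep 18, 2056.
Sep has 30 days — 12 days to the end of Sep leaves 58.
Oct has 31 days (27 left).
27 days into Nov → Nov 27, 2056.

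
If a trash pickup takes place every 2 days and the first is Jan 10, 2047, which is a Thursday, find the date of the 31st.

Mar 11, 2047

The 31st occurrence is 30 intervals after the first: 30 × 2 = 60 days after Jan 10, 2047.
Jan has 31 days — 21 days to the end of Jan leaves 39.
Feb has 28 days (11 left).
11 days into Mar → Mar 11, 2047.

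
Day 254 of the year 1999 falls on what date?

January has 31 days (254 − 31 = 223 remain).
February has 28 days (223 − 28 = 195 remain).
March has 31 days (195 − 31 = 164 remain).
April has 30 days (164 − 30 = 134 remain).
May has 31 days (134 − 31 = 103 remain).
June has 30 days (103 − 30 = 73 remain).
July has 31 days (73 − 31 = 42 remain).
August has 31 days (42 − 31 = 11 remain).
11 into September → September 11.

11 September 1999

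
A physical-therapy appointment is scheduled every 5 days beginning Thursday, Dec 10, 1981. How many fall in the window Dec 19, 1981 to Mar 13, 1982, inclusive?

17

Occurrences land 5·i days after Dec 10, 1981 for i = 0, 1, 2, …
Dec 19, 1981 is 9 days after the start; 9 ÷ 5 = 1 remainder 4; since the remainder is 4, round up to i = 2. First occurrence in the window: #3 on Dec 20, 1981 (2×5 = 10 days in).
Mar 13, 1982 is 93 days after the start; 93 ÷ 5 = 18 remainder 3. Last occurrence in the window: #19 on Mar 10, 1982.
Occurrences #3 through #19: 17 in total.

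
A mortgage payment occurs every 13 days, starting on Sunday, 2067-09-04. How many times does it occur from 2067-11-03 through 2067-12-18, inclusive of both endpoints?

Occurrences land 13·i days after 2067-09-04 for i = 0, 1, 2, …
2067-11-03 is 60 days after the start; 60 ÷ 13 = 4 remainder 8; since the remainder is 8, round up to i = 5. First occurrence in the window: #6 on 2067-11-08 (5×13 = 65 days in).
2067-12-18 is 105 days after the start; 105 ÷ 13 = 8 remainder 1. Last occurrence in the window: #9 on 2067-12-17.
Occurrences #6 through #9: 4 in total.

4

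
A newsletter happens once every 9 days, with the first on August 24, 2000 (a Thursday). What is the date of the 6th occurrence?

The 6th occurrence is 5 intervals after the first: 5 × 9 = 45 days after August 24, 2000.
August has 31 days — 7 days to the end of August leaves 38.
September has 30 days (8 left).
8 days into October → October 8, 2000.

October 8, 2000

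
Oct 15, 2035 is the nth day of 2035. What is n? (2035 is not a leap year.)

Days in months before Oct: 31 + 28 + 31 + 30 + 31 + 30 + 31 + 31 + 30 = 273.
Plus 15 days into Oct → day 288.

288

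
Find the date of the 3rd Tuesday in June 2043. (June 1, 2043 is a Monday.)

June 2043 begins on a Monday, so the first Tuesday is June 2 (1 day later).
The 3rd Tuesday is 2 weeks later: 2 + 14 = 16.

June 16, 2043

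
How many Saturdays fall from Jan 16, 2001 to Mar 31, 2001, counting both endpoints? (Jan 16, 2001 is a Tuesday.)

Jan 16, 2001 is a Tuesday; the first Saturday on or after it is Jan 20, 2001 (4 days later).
From Jan 20, 2001 to Mar 31, 2001: 11 + 28 + 31 = 70 days (rest of Jan, Feb, Mar).
70 ÷ 7 = 10 full weeks with remainder 0, so 10 more Saturdays after the first → 11.

11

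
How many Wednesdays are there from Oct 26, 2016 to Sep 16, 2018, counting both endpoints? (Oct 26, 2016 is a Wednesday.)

Oct 26, 2016 is a Wednesday; the first Wednesday on or after it is Oct 26, 2016.
From Oct 26, 2016 to Sep 16, 2018: 66 + 365 + 259 = 690 days (rest of 2016, 2017, to Sep 16, 2018 in 2018).
690 ÷ 7 = 98 full weeks with remainder 4, so 98 more Wednesdays after the first → 99.

99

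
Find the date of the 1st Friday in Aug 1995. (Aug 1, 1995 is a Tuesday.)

Aug 1995 begins on a Tuesday, so the first Friday is Aug 4 (3 days later).

Aug 4, 1995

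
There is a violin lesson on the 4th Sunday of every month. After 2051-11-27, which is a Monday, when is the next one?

November 2051 starts on a Wednesday; its first Sunday is the 5th, so the 4th Sunday is the 26th — 2051-11-26.
That is not after 2051-11-27, so look at December 2051.
December 2051 starts on a Friday; its first Sunday is the 3rd, so the 4th Sunday is the 24th — 2051-12-24.

2051-12-24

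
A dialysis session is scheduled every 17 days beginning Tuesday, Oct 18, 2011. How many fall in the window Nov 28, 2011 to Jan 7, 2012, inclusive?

2

Occurrences land 17·i days after Oct 18, 2011 for i = 0, 1, 2, …
Nov 28, 2011 is 41 days after the start; 41 ÷ 17 = 2 remainder 7; since the remainder is 7, round up to i = 3. First occurrence in the window: #4 on Dec 8, 2011 (3×17 = 51 days in).
Jan 7, 2012 is 81 days after the start; 81 ÷ 17 = 4 remainder 13. Last occurrence in the window: #5 on Dec 25, 2011.
Occurrences #4 through #5: 2 in total.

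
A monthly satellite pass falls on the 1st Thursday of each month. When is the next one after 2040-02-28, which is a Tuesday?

February 2040 starts on a Wednesday, so its 1st Thursday is 2040-02-02 (1 day in).
That is not after 2040-02-28, so look at March 2040.
March 2040 starts on a Thursday, so its 1st Thursday is 2040-03-01.

2040-03-01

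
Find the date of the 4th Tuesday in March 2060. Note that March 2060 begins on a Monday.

2060-03-23

March 2060 begins on a Monday, so the first Tuesday is March 2 (1 day later).
The 4th Tuesday is 3 weeks later: 2 + 21 = 23.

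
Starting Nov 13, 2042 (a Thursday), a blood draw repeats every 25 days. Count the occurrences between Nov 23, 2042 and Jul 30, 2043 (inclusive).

10

Occurrences land 25·i days after Nov 13, 2042 for i = 0, 1, 2, …
Nov 23, 2042 is 10 days after the start; 10 ÷ 25 = 0 remainder 10; since the remainder is 10, round up to i = 1. First occurrence in the window: #2 on Dec 8, 2042 (1×25 = 25 days in).
Jul 30, 2043 is 259 days after the start; 259 ÷ 25 = 10 remainder 9. Last occurrence in the window: #11 on Jul 21, 2043.
Occurrences #2 through #11: 10 in total.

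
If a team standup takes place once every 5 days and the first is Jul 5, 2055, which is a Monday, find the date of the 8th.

Aug 9, 2055

The 8th occurrence is 7 intervals after the first: 7 × 5 = 35 days after Jul 5, 2055.
Jul has 31 days — 26 days to the end of Jul leaves 9.
9 days into Aug → Aug 9, 2055.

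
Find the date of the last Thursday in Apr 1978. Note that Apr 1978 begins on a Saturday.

Apr 27, 1978

Apr 1978 begins on a Saturday, so the first Thursday is Apr 6 (5 days later).
Apr 1978 has 30 days. Adding weeks: 6, 13, 20, 27 — the last one ≤ 30 is the 27th.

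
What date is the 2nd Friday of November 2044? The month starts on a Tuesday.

November 2044 begins on a Tuesday, so the first Friday is November 4 (3 days later).
The 2nd Friday is 1 weeks later: 4 + 7 = 11.

11 November 2044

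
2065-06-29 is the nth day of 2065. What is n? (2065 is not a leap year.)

180

Days in months before June: 31 + 28 + 31 + 30 + 31 = 151.
Plus 29 days into June → day 180.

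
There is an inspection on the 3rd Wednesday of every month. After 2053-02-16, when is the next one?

2053-02-19

February 2053 starts on a Saturday; its first Wednesday is the 5th, so the 3rd Wednesday is the 19th — 2053-02-19.
2053-02-19 is after 2053-02-16, so that is the next one.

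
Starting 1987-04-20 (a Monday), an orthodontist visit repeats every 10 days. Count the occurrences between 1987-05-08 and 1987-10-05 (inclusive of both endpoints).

15

Occurrences land 10·i days after 1987-04-20 for i = 0, 1, 2, …
1987-05-08 is 18 days after the start; 18 ÷ 10 = 1 remainder 8; since the remainder is 8, round up to i = 2. First occurrence in the window: #3 on 1987-05-10 (2×10 = 20 days in).
1987-10-05 is 168 days after the start; 168 ÷ 10 = 16 remainder 8. Last occurrence in the window: #17 on 1987-09-27.
Occurrences #3 through #17: 15 in total.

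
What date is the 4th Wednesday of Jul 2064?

Jul 23, 2064

Jul 2064 begins on a Tuesday, so the first Wednesday is Jul 2 (1 day later).
The 4th Wednesday is 3 weeks later: 2 + 21 = 23.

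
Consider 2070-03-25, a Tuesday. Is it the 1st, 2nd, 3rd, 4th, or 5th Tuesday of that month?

Day 25 falls in week ⌈25/7⌉ of the month.
Days 1–7 hold the 1st Tuesday, 8–14 the 2nd, 15–21 the 3rd, 22–28 the 4th, 29–31 the 5th.
25 is in the range for the 4th.

4th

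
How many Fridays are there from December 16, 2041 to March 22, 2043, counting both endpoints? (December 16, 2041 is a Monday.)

December 16, 2041 is a Monday; the first Friday on or after it is December 20, 2041 (4 days later).
From December 20, 2041 to March 22, 2043: 11 + 365 + 81 = 457 days (rest of 2041, 2042, to March 22, 2043 in 2043).
457 ÷ 7 = 65 full weeks with remainder 2, so 65 more Fridays after the first → 66.

66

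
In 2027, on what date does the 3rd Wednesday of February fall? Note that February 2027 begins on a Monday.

February 17, 2027

February 2027 begins on a Monday, so the first Wednesday is February 3 (2 days later).
The 3rd Wednesday is 2 weeks later: 3 + 14 = 17.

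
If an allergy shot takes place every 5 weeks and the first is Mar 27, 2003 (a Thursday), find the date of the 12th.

Apr 15, 2004

The 12th occurrence is 11 intervals after the first: 11 × 35 = 385 days after Mar 27, 2003.
Mar has 31 days — 4 days to the end of Mar leaves 381.
Apr has 30 days (351 left).
May has 31 days (320 left).
Jun has 30 days (290 left).
Jul has 31 days (259 left).
Aug has 31 days (228 left).
Sep has 30 days (198 left).
Oct has 31 days (167 left).
Nov has 30 days (137 left).
Dec has 31 days (106 left).
Jan has 31 days (75 left).
Feb has 29 days (46 left).
Mar has 31 days (15 left).
15 days into Apr → Apr 15, 2004.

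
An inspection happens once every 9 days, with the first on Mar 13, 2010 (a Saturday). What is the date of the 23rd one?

The 23rd occurrence is 22 intervals after the first: 22 × 9 = 198 days after Mar 13, 2010.
Mar has 31 days — 18 days to the end of Mar leaves 180.
Apr has 30 days (150 left).
May has 31 days (119 left).
Jun has 30 days (89 left).
Jul has 31 days (58 left).
Aug has 31 days (27 left).
27 days into Sep → Sep 27, 2010.

Sep 27, 2010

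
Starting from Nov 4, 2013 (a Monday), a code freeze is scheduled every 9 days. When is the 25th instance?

Jun 8, 2014

The 25th occurrence is 24 intervals after the first: 24 × 9 = 216 days after Nov 4, 2013.
Nov has 30 days — 26 days to the end of Nov leaves 190.
Dec has 31 days (159 left).
Jan has 31 days (128 left).
Feb has 28 days (100 left).
Mar has 31 days (69 left).
Apr has 30 days (39 left).
May has 31 days (8 left).
8 days into Jun → Jun 8, 2014.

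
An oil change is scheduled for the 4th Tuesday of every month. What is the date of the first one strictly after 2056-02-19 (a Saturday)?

2056-02-22

February 2056 starts on a Tuesday; its first Tuesday is the 1st, so the 4th Tuesday is the 22nd — 2056-02-22.
2056-02-22 is after 2056-02-19, so that is the next one.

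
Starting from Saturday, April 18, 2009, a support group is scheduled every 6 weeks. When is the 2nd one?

May 30, 2009

The 2nd occurrence is 1 interval after the first: 1 × 42 = 42 days after April 18, 2009.
April has 30 days — 12 days to the end of April leaves 30.
30 days into May → May 30, 2009.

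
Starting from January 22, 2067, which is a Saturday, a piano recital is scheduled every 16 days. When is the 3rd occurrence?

February 23, 2067

The 3rd occurrence is 2 intervals after the first: 2 × 16 = 32 days after January 22, 2067.
January has 31 days — 9 days to the end of January leaves 23.
23 days into February → February 23, 2067.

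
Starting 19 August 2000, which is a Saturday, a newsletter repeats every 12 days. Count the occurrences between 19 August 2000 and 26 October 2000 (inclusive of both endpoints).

6

Occurrences land 12·i days after 19 August 2000 for i = 0, 1, 2, …
The window opens on the start date, so the first occurrence inside is #1 on 19 August 2000.
26 October 2000 is 68 days after the start; 68 ÷ 12 = 5 remainder 8. Last occurrence in the window: #6 on 18 October 2000.
Occurrences #1 through #6: 6 in total.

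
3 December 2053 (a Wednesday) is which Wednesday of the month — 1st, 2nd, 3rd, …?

1st

Day 3 falls in week ⌈3/7⌉ of the month.
Days 1–7 hold the 1st Wednesday, 8–14 the 2nd, 15–21 the 3rd, 22–28 the 4th, 29–31 the 5th.
3 is in the range for the 1st.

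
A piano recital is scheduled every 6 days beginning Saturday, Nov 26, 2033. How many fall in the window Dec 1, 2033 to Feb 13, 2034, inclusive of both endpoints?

Occurrences land 6·i days after Nov 26, 2033 for i = 0, 1, 2, …
Dec 1, 2033 is 5 days after the start; 5 ÷ 6 = 0 remainder 5; since the remainder is 5, round up to i = 1. First occurrence in the window: #2 on Dec 2, 2033 (1×6 = 6 days in).
Feb 13, 2034 is 79 days after the start; 79 ÷ 6 = 13 remainder 1. Last occurrence in the window: #14 on Feb 12, 2034.
Occurrences #2 through #14: 13 in total.

13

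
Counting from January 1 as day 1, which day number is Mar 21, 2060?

81

Days in months before Mar: 31 + 29 = 60.
Plus 21 days into Mar → day 81.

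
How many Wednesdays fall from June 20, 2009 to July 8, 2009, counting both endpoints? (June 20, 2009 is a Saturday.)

3

June 20, 2009 is a Saturday; the first Wednesday on or after it is June 24, 2009 (4 days later).
From June 24, 2009 to July 8, 2009: 6 + 8 = 14 days (rest of June, July).
14 ÷ 7 = 2 full weeks with remainder 0, so 2 more Wednesdays after the first → 3.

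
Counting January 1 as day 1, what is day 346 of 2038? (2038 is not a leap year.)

December 12, 2038

January has 31 days (346 − 31 = 315 remain).
February has 28 days (315 − 28 = 287 remain).
March has 31 days (287 − 31 = 256 remain).
April has 30 days (256 − 30 = 226 remain).
May has 31 days (226 − 31 = 195 remain).
June has 30 days (195 − 30 = 165 remain).
July has 31 days (165 − 31 = 134 remain).
August has 31 days (134 − 31 = 103 remain).
September has 30 days (103 − 30 = 73 remain).
October has 31 days (73 − 31 = 42 remain).
November has 30 days (42 − 30 = 12 remain).
12 into December → December 12.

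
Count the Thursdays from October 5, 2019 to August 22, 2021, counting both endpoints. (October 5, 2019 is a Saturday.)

October 5, 2019 is a Saturday; the first Thursday on or after it is October 10, 2019 (5 days later).
From October 10, 2019 to August 22, 2021: 82 + 366 + 234 = 682 days (rest of 2019, 2020, to August 22, 2021 in 2021).
682 ÷ 7 = 97 full weeks with remainder 3, so 97 more Thursdays after the first → 98.

98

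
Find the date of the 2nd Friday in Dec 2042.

Dec 12, 2042

Dec 2042 begins on a Monday, so the first Friday is Dec 5 (4 days later).
The 2nd Friday is 1 weeks later: 5 + 7 = 12.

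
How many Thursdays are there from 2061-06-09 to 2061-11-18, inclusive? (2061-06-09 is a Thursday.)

2061-06-09 is a Thursday; the first Thursday on or after it is 2061-06-09.
From 2061-06-09 to 2061-11-18: 21 + 31 + 31 + 30 + 31 + 18 = 162 days (rest of June, July, August, September, October, November).
162 ÷ 7 = 23 full weeks with remainder 1, so 23 more Thursdays after the first → 24.

24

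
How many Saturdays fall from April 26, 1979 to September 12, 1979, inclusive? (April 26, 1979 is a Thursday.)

April 26, 1979 is a Thursday; the first Saturday on or after it is April 28, 1979 (2 days later).
From April 28, 1979 to September 12, 1979: 2 + 31 + 30 + 31 + 31 + 12 = 137 days (rest of April, May, June, July, August, September).
137 ÷ 7 = 19 full weeks with remainder 4, so 19 more Saturdays after the first → 20.

20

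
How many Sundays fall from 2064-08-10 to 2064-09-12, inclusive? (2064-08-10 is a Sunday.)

5

2064-08-10 is a Sunday; the first Sunday on or after it is 2064-08-10.
From 2064-08-10 to 2064-09-12: 21 + 12 = 33 days (rest of August, September).
33 ÷ 7 = 4 full weeks with remainder 5, so 4 more Sundays after the first → 5.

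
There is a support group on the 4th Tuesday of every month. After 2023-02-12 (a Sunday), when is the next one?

February 2023 starts on a Wednesday; its first Tuesday is the 7th, so the 4th Tuesday is the 28th — 2023-02-28.
2023-02-28 is after 2023-02-12, so that is the next one.

2023-02-28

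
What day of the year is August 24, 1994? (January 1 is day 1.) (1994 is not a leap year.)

236

Days in months before August: 31 + 28 + 31 + 30 + 31 + 30 + 31 = 212.
Plus 24 days into August → day 236.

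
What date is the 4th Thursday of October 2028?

The first Thursday of October 2028 is October 5.
The 4th Thursday is 3 weeks later: 5 + 21 = 26.

26 October 2028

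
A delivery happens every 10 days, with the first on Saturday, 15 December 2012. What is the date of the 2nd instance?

25 December 2012

The 2nd occurrence is 1 interval after the first: 1 × 10 = 10 days after 15 December 2012.
10 days later is 25 December 2012.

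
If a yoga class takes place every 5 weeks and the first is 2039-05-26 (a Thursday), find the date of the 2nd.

The 2nd occurrence is 1 interval after the first: 1 × 35 = 35 days after 2039-05-26.
May has 31 days — 5 days to the end of May leaves 30.
30 days into June → 2039-06-30.

2039-06-30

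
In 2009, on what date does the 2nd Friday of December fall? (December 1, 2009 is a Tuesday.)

December 2009 begins on a Tuesday, so the first Friday is December 4 (3 days later).
The 2nd Friday is 1 weeks later: 4 + 7 = 11.

11 December 2009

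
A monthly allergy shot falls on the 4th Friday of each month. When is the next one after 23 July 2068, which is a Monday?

July 2068 starts on a Sunday; its first Friday is the 6th, so the 4th Friday is the 27th — 27 July 2068.
27 July 2068 is after 23 July 2068, so that is the next one.

27 July 2068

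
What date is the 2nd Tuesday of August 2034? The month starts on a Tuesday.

August 8, 2034

August 2034 begins on a Tuesday, so the first Tuesday is August 1.
The 2nd Tuesday is 1 weeks later: 1 + 7 = 8.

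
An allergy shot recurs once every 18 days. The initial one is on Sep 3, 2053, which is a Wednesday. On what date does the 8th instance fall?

The 8th occurrence is 7 intervals after the first: 7 × 18 = 126 days after Sep 3, 2053.
Sep has 30 days — 27 days to the end of Sep leaves 99.
Oct has 31 days (68 left).
Nov has 30 days (38 left).
Dec has 31 days (7 left).
7 days into Jan → Jan 7, 2054.

Jan 7, 2054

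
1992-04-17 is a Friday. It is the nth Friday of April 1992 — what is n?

Day 17 falls in week ⌈17/7⌉ of the month.
Days 1–7 hold the 1st Friday, 8–14 the 2nd, 15–21 the 3rd, 22–28 the 4th, 29–31 the 5th.
17 is in the range for the 3rd.

3rd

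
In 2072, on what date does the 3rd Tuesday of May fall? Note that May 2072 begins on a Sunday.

May 2072 begins on a Sunday, so the first Tuesday is May 3 (2 days later).
The 3rd Tuesday is 2 weeks later: 3 + 14 = 17.

May 17, 2072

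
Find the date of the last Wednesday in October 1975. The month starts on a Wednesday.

1975-10-29

October 1975 begins on a Wednesday, so the first Wednesday is October 1.
October 1975 has 31 days. Adding weeks: 1, 8, 15, 22, 29 — the last one ≤ 31 is the 29th.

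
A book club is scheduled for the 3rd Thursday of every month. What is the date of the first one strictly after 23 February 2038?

18 March 2038

February 2038 starts on a Monday; its first Thursday is the 4th, so the 3rd Thursday is the 18th — 18 February 2038.
That is not after 23 February 2038, so look at March 2038.
March 2038 starts on a Monday; its first Thursday is the 4th, so the 3rd Thursday is the 18th — 18 March 2038.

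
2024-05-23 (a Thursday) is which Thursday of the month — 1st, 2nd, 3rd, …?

Day 23 falls in week ⌈23/7⌉ of the month.
Days 1–7 hold the 1st Thursday, 8–14 the 2nd, 15–21 the 3rd, 22–28 the 4th, 29–31 the 5th.
23 is in the range for the 4th.

4th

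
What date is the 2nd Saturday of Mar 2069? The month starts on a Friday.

Mar 2069 begins on a Friday, so the first Saturday is Mar 2 (1 day later).
The 2nd Saturday is 1 weeks later: 2 + 7 = 9.

Mar 9, 2069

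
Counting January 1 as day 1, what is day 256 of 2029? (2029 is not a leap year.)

September 13, 2029

January has 31 days (256 − 31 = 225 remain).
February has 28 days (225 − 28 = 197 remain).
March has 31 days (197 − 31 = 166 remain).
April has 30 days (166 − 30 = 136 remain).
May has 31 days (136 − 31 = 105 remain).
June has 30 days (105 − 30 = 75 remain).
July has 31 days (75 − 31 = 44 remain).
August has 31 days (44 − 31 = 13 remain).
13 into September → September 13.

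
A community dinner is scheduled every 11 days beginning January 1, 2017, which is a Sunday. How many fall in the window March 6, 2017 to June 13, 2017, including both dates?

Occurrences land 11·i days after January 1, 2017 for i = 0, 1, 2, …
March 6, 2017 is 64 days after the start; 64 ÷ 11 = 5 remainder 9; since the remainder is 9, round up to i = 6. First occurrence in the window: #7 on March 8, 2017 (6×11 = 66 days in).
June 13, 2017 is 163 days after the start; 163 ÷ 11 = 14 remainder 9. Last occurrence in the window: #15 on June 4, 2017.
Occurrences #7 through #15: 9 in total.

9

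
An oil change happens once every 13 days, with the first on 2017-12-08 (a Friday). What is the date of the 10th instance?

2018-04-04

The 10th occurrence is 9 intervals after the first: 9 × 13 = 117 days after 2017-12-08.
December has 31 days — 23 days to the end of December leaves 94.
January has 31 days (63 left).
February has 28 days (35 left).
March has 31 days (4 left).
4 days into April → 2018-04-04.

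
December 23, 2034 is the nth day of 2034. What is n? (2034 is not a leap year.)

357

Days in months before December: 31 + 28 + 31 + 30 + 31 + 30 + 31 + 31 + 30 + 31 + 30 = 334.
Plus 23 days into December → day 357.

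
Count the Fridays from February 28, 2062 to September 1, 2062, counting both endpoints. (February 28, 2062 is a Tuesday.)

February 28, 2062 is a Tuesday; the first Friday on or after it is March 3, 2062 (3 days later).
From March 3, 2062 to September 1, 2062: 28 + 30 + 31 + 30 + 31 + 31 + 1 = 182 days (rest of March, April, May, June, July, August, September).
182 ÷ 7 = 26 full weeks with remainder 0, so 26 more Fridays after the first → 27.

27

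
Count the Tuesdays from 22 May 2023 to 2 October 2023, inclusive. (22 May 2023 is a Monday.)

22 May 2023 is a Monday; the first Tuesday on or after it is 23 May 2023 (1 day later).
From 23 May 2023 to 2 October 2023: 8 + 30 + 31 + 31 + 30 + 2 = 132 days (rest of May, June, July, August, September, October).
132 ÷ 7 = 18 full weeks with remainder 6, so 18 more Tuesdays after the first → 19.

19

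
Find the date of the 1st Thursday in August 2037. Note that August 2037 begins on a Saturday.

August 6, 2037

August 2037 begins on a Saturday, so the first Thursday is August 6 (5 days later).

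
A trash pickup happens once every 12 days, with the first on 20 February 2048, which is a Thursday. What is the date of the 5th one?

8 April 2048

The 5th occurrence is 4 intervals after the first: 4 × 12 = 48 days after 20 February 2048.
February has 29 days — 9 days to the end of February leaves 39.
March has 31 days (8 left).
8 days into April → 8 April 2048.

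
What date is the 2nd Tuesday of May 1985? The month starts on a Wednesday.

1985-05-14

May 1985 begins on a Wednesday, so the first Tuesday is May 7 (6 days later).
The 2nd Tuesday is 1 weeks later: 7 + 7 = 14.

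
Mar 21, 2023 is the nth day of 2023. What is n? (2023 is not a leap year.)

Days in months before Mar: 31 + 28 = 59.
Plus 21 days into Mar → day 80.

80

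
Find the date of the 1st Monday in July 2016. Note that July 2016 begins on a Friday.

July 2016 begins on a Friday, so the first Monday is July 4 (3 days later).

July 4, 2016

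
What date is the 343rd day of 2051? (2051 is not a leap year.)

Jan has 31 days (343 − 31 = 312 remain).
Feb has 28 days (312 − 28 = 284 remain).
Mar has 31 days (284 − 31 = 253 remain).
Apr has 30 days (253 − 30 = 223 remain).
May has 31 days (223 − 31 = 192 remain).
Jun has 30 days (192 − 30 = 162 remain).
Jul has 31 days (162 − 31 = 131 remain).
Aug has 31 days (131 − 31 = 100 remain).
Sep has 30 days (100 − 30 = 70 remain).
Oct has 31 days (70 − 31 = 39 remain).
Nov has 30 days (39 − 30 = 9 remain).
9 into Dec → Dec 9.

Dec 9, 2051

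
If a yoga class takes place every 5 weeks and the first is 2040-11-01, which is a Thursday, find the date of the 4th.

2041-02-14

The 4th occurrence is 3 intervals after the first: 3 × 35 = 105 days after 2040-11-01.
November has 30 days — 29 days to the end of November leaves 76.
December has 31 days (45 left).
January has 31 days (14 left).
14 days into February → 2041-02-14.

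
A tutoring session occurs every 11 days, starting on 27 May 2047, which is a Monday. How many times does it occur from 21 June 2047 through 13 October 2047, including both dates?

Occurrences land 11·i days after 27 May 2047 for i = 0, 1, 2, …
21 June 2047 is 25 days after the start; 25 ÷ 11 = 2 remainder 3; since the remainder is 3, round up to i = 3. First occurrence in the window: #4 on 29 June 2047 (3×11 = 33 days in).
13 October 2047 is 139 days after the start; 139 ÷ 11 = 12 remainder 7. Last occurrence in the window: #13 on 6 October 2047.
Occurrences #4 through #13: 10 in total.

10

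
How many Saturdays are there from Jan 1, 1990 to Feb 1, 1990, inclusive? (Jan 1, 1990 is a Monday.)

4

Jan 1, 1990 is a Monday; the first Saturday on or after it is Jan 6, 1990 (5 days later).
From Jan 6, 1990 to Feb 1, 1990: 25 + 1 = 26 days (rest of Jan, Feb).
26 ÷ 7 = 3 full weeks with remainder 5, so 3 more Saturdays after the first → 4.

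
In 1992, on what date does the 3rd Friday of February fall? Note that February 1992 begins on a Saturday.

1992-02-21

February 1992 begins on a Saturday, so the first Friday is February 7 (6 days later).
The 3rd Friday is 2 weeks later: 7 + 14 = 21.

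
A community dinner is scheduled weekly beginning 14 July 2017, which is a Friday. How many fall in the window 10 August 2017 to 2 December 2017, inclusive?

Occurrences land 7·i days after 14 July 2017 for i = 0, 1, 2, …
10 August 2017 is 27 days after the start; 27 ÷ 7 = 3 remainder 6; since the remainder is 6, round up to i = 4. First occurrence in the window: #5 on 11 August 2017 (4×7 = 28 days in).
2 December 2017 is 141 days after the start; 141 ÷ 7 = 20 remainder 1. Last occurrence in the window: #21 on 1 December 2017.
Occurrences #5 through #21: 17 in total.

17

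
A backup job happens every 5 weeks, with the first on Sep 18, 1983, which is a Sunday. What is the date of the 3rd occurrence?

Nov 27, 1983

The 3rd occurrence is 2 intervals after the first: 2 × 35 = 70 days after Sep 18, 1983.
Sep has 30 days — 12 days to the end of Sep leaves 58.
Oct has 31 days (27 left).
27 days into Nov → Nov 27, 1983.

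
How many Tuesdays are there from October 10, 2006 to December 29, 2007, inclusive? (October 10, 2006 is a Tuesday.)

64

October 10, 2006 is a Tuesday; the first Tuesday on or after it is October 10, 2006.
From October 10, 2006 to December 29, 2007: 82 + 363 = 445 days (rest of 2006, to December 29, 2007 in 2007).
445 ÷ 7 = 63 full weeks with remainder 4, so 63 more Tuesdays after the first → 64.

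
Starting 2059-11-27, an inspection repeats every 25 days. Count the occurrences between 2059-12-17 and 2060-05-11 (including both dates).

6

Occurrences land 25·i days after 2059-11-27 for i = 0, 1, 2, …
2059-12-17 is 20 days after the start; 20 ÷ 25 = 0 remainder 20; since the remainder is 20, round up to i = 1. First occurrence in the window: #2 on 2059-12-22 (1×25 = 25 days in).
2060-05-11 is 166 days after the start; 166 ÷ 25 = 6 remainder 16. Last occurrence in the window: #7 on 2060-04-25.
Occurrences #2 through #7: 6 in total.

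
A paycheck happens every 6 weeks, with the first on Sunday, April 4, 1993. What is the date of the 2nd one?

May 16, 1993

The 2nd occurrence is 1 interval after the first: 1 × 42 = 42 days after April 4, 1993.
April has 30 days — 26 days to the end of April leaves 16.
16 days into May → May 16, 1993.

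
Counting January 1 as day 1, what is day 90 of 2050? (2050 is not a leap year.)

January has 31 days (90 − 31 = 59 remain).
February has 28 days (59 − 28 = 31 remain).
31 into March → March 31.

March 31, 2050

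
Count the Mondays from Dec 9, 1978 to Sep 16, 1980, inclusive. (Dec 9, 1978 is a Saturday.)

Dec 9, 1978 is a Saturday; the first Monday on or after it is Dec 11, 1978 (2 days later).
From Dec 11, 1978 to Sep 16, 1980: 20 + 365 + 260 = 645 days (rest of 1978, 1979, to Sep 16, 1980 in 1980).
645 ÷ 7 = 92 full weeks with remainder 1, so 92 more Mondays after the first → 93.

93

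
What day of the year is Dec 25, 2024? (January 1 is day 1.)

Days in months before Dec: 31 + 29 + 31 + 30 + 31 + 30 + 31 + 31 + 30 + 31 + 30 = 335.
Plus 25 days into Dec → day 360.

360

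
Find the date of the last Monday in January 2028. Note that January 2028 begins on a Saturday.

January 31, 2028

January 2028 begins on a Saturday, so the first Monday is January 3 (2 days later).
January 2028 has 31 days. Adding weeks: 3, 10, 17, 24, 31 — the last one ≤ 31 is the 31st.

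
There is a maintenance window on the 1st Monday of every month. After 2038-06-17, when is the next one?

2038-07-05

June 2038 starts on a Tuesday, so its 1st Monday is 2038-06-07 (6 days in).
That is not after 2038-06-17, so look at July 2038.
July 2038 starts on a Thursday, so its 1st Monday is 2038-07-05 (4 days in).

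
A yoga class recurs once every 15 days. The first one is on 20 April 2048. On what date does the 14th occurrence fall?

The 14th occurrence is 13 intervals after the first: 13 × 15 = 195 days after 20 April 2048.
April has 30 days — 10 days to the end of April leaves 185.
May has 31 days (154 left).
June has 30 days (124 left).
July has 31 days (93 left).
August has 31 days (62 left).
September has 30 days (32 left).
October has 31 days (1 left).
1 day into November → 1 November 2048.

1 November 2048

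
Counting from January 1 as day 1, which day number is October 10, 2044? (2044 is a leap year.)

Days in months before October: 31 + 29 + 31 + 30 + 31 + 30 + 31 + 31 + 30 = 274.
Plus 10 days into October → day 284.

284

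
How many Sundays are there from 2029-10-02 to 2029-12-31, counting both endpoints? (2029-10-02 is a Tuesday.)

13

2029-10-02 is a Tuesday; the first Sunday on or after it is 2029-10-07 (5 days later).
From 2029-10-07 to 2029-12-31: 24 + 30 + 31 = 85 days (rest of October, November, December).
85 ÷ 7 = 12 full weeks with remainder 1, so 12 more Sundays after the first → 13.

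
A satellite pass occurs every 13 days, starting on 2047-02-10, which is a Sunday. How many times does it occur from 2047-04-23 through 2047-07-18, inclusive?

7

Occurrences land 13·i days after 2047-02-10 for i = 0, 1, 2, …
2047-04-23 is 72 days after the start; 72 ÷ 13 = 5 remainder 7; since the remainder is 7, round up to i = 6. First occurrence in the window: #7 on 2047-04-29 (6×13 = 78 days in).
2047-07-18 is 158 days after the start; 158 ÷ 13 = 12 remainder 2. Last occurrence in the window: #13 on 2047-07-16.
Occurrences #7 through #13: 7 in total.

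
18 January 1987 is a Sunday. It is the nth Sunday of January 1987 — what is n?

3rd

Day 18 falls in week ⌈18/7⌉ of the month.
Days 1–7 hold the 1st Sunday, 8–14 the 2nd, 15–21 the 3rd, 22–28 the 4th, 29–31 the 5th.
18 is in the range for the 3rd.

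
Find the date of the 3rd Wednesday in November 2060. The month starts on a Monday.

November 17, 2060

November 2060 begins on a Monday, so the first Wednesday is November 3 (2 days later).
The 3rd Wednesday is 2 weeks later: 3 + 14 = 17.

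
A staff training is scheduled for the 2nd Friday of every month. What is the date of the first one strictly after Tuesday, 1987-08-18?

August 1987 starts on a Saturday; its first Friday is the 7th, so the 2nd Friday is the 14th — 1987-08-14.
That is not after 1987-08-18, so look at September 1987.
September 1987 starts on a Tuesday; its first Friday is the 4th, so the 2nd Friday is the 11th — 1987-09-11.

1987-09-11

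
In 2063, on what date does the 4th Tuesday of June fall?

June 26, 2063

The first Tuesday of June 2063 is June 5.
The 4th Tuesday is 3 weeks later: 5 + 21 = 26.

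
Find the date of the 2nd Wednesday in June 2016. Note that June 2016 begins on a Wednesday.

8 June 2016

June 2016 begins on a Wednesday, so the first Wednesday is June 1.
The 2nd Wednesday is 1 weeks later: 1 + 7 = 8.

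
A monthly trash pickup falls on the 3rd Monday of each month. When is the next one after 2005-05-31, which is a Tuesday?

May 2005 starts on a Sunday; its first Monday is the 2nd, so the 3rd Monday is the 16th — 2005-05-16.
That is not after 2005-05-31, so look at June 2005.
June 2005 starts on a Wednesday; its first Monday is the 6th, so the 3rd Monday is the 20th — 2005-06-20.

2005-06-20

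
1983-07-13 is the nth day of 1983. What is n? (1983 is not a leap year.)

Days in months before July: 31 + 28 + 31 + 30 + 31 + 30 = 181.
Plus 13 days into July → day 194.

194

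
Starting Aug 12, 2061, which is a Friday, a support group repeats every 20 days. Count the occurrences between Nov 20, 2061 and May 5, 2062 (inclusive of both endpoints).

Occurrences land 20·i days after Aug 12, 2061 for i = 0, 1, 2, …
Nov 20, 2061 is 100 days after the start; 100 ÷ 20 = 5 remainder 0. First occurrence in the window: #6 on Nov 20, 2061 (5×20 = 100 days in).
May 5, 2062 is 266 days after the start; 266 ÷ 20 = 13 remainder 6. Last occurrence in the window: #14 on Apr 29, 2062.
Occurrences #6 through #14: 9 in total.

9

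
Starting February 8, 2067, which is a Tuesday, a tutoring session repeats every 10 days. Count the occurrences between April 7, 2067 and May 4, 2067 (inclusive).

3

Occurrences land 10·i days after February 8, 2067 for i = 0, 1, 2, …
April 7, 2067 is 58 days after the start; 58 ÷ 10 = 5 remainder 8; since the remainder is 8, round up to i = 6. First occurrence in the window: #7 on April 9, 2067 (6×10 = 60 days in).
May 4, 2067 is 85 days after the start; 85 ÷ 10 = 8 remainder 5. Last occurrence in the window: #9 on April 29, 2067.
Occurrences #7 through #9: 3 in total.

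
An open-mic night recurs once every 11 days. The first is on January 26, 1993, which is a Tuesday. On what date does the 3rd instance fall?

The 3rd occurrence is 2 intervals after the first: 2 × 11 = 22 days after January 26, 1993.
January has 31 days — 5 days to the end of January leaves 17.
17 days into February → February 17, 1993.

February 17, 1993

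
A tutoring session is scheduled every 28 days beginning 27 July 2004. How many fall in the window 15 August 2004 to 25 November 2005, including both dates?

17

Occurrences land 28·i days after 27 July 2004 for i = 0, 1, 2, …
15 August 2004 is 19 days after the start; 19 ÷ 28 = 0 remainder 19; since the remainder is 19, round up to i = 1. First occurrence in the window: #2 on 24 August 2004 (1×28 = 28 days in).
25 November 2005 is 486 days after the start; 486 ÷ 28 = 17 remainder 10. Last occurrence in the window: #18 on 15 November 2005.
Occurrences #2 through #18: 17 in total.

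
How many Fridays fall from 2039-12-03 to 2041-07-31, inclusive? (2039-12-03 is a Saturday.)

2039-12-03 is a Saturday; the first Friday on or after it is 2039-12-09 (6 days later).
From 2039-12-09 to 2041-07-31: 22 + 366 + 212 = 600 days (rest of 2039, 2040, to 2041-07-31 in 2041).
600 ÷ 7 = 85 full weeks with remainder 5, so 85 more Fridays after the first → 86.

86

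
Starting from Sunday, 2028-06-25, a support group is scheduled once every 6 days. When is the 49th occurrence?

The 49th occurrence is 48 intervals after the first: 48 × 6 = 288 days after 2028-06-25.
June has 30 days — 5 days to the end of June leaves 283.
July has 31 days (252 left).
August has 31 days (221 left).
September has 30 days (191 left).
October has 31 days (160 left).
November has 30 days (130 left).
December has 31 days (99 left).
January has 31 days (68 left).
February has 28 days (40 left).
March has 31 days (9 left).
9 days into April → 2029-04-09.

2029-04-09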